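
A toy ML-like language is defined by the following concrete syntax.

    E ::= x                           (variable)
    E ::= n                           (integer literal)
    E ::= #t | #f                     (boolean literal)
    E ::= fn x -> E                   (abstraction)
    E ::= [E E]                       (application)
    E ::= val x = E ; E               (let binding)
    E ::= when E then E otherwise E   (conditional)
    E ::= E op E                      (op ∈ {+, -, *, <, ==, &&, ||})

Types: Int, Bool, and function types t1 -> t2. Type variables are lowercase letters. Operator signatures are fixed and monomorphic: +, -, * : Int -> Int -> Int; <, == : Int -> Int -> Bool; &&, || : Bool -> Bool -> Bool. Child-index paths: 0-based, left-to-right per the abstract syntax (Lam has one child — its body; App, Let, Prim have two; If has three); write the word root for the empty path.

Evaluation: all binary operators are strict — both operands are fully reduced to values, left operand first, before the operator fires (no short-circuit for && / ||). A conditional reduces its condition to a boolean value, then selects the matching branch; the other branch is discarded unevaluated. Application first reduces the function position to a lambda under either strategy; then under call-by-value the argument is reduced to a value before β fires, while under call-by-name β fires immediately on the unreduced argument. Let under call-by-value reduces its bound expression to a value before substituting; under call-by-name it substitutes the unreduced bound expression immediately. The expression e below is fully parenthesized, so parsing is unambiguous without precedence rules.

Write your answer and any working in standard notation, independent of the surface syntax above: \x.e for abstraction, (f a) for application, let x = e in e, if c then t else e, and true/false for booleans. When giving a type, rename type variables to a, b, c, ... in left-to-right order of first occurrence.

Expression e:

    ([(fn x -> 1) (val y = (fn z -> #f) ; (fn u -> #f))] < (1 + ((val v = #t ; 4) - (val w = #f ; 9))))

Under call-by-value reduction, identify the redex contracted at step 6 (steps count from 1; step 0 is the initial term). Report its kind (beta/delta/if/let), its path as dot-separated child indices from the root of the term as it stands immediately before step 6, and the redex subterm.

Answer: delta at 1 : (1 + -5)

Derivation:
step 0: (((\x.1) (let y = (\z.false) in (\u.false))) < (1 + ((let v = true in 4) - (let w = false in 9))))
step 1: [let@0.1] (((\x.1) (\u.false)) < (1 + ((let v = true in 4) - (let w = false in 9))))
step 2: [beta@0] (1 < (1 + ((let v = true in 4) - (let w = false in 9))))
step 3: [let@1.1.0] (1 < (1 + (4 - (let w = false in 9))))
step 4: [let@1.1.1] (1 < (1 + (4 - 9)))
step 5: [delta@1.1] (1 < (1 + -5))
step 6: [delta@1] (1 < -4)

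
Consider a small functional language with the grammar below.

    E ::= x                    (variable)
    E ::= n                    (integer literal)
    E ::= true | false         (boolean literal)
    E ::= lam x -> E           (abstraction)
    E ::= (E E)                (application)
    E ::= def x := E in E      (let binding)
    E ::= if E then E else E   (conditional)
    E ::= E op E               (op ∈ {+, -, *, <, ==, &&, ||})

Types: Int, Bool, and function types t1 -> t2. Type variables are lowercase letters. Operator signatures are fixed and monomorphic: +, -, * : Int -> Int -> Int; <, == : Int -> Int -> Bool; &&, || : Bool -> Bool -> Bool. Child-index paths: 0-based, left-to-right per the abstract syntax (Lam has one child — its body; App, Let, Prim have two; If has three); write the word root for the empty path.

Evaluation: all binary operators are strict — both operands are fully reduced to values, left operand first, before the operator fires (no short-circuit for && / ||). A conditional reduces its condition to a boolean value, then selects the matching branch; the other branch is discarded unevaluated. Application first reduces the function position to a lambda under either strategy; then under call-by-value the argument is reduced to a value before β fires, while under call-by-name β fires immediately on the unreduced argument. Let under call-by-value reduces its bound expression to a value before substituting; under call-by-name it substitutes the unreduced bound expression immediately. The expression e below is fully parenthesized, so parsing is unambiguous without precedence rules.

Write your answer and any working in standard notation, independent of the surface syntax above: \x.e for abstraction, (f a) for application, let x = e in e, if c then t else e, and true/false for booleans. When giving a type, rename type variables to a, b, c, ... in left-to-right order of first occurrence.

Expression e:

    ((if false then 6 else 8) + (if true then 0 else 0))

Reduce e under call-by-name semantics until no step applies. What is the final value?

Working:
step 0: ((if false then 6 else 8) + (if true then 0 else 0))
step 1: [if@0] (8 + (if true then 0 else 0))
step 2: [if@1] (8 + 0)
step 3: [delta@root] 8

Answer: 8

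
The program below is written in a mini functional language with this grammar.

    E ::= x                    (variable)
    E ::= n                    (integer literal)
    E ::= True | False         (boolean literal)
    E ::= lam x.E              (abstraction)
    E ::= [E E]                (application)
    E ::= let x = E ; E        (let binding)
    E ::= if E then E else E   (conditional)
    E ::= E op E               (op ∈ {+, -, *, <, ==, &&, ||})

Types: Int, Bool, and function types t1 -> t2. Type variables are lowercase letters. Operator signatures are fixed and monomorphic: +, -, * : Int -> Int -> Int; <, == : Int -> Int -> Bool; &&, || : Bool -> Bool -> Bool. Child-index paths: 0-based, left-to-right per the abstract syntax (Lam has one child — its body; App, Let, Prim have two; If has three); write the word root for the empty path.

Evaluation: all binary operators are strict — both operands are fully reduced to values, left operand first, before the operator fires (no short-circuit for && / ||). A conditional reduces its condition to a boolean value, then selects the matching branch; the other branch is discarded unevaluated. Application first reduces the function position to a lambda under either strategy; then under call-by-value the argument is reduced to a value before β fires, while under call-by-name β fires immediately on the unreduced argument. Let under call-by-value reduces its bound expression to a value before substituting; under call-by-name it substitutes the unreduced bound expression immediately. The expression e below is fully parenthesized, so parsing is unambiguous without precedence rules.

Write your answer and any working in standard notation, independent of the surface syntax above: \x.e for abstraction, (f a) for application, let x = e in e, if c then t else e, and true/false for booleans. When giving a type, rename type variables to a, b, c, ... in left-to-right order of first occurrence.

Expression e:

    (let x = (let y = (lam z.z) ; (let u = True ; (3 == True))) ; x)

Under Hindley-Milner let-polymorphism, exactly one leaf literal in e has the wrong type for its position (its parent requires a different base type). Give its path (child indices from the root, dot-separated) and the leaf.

Working:
z : a
\z._ : a -> a
let y : forall. a -> a
let u : Bool
  unify Int ~ Int
  unify Bool ~ Int
  FAIL: mismatch Bool ~ Int

Answer: 0.1.1.1 : true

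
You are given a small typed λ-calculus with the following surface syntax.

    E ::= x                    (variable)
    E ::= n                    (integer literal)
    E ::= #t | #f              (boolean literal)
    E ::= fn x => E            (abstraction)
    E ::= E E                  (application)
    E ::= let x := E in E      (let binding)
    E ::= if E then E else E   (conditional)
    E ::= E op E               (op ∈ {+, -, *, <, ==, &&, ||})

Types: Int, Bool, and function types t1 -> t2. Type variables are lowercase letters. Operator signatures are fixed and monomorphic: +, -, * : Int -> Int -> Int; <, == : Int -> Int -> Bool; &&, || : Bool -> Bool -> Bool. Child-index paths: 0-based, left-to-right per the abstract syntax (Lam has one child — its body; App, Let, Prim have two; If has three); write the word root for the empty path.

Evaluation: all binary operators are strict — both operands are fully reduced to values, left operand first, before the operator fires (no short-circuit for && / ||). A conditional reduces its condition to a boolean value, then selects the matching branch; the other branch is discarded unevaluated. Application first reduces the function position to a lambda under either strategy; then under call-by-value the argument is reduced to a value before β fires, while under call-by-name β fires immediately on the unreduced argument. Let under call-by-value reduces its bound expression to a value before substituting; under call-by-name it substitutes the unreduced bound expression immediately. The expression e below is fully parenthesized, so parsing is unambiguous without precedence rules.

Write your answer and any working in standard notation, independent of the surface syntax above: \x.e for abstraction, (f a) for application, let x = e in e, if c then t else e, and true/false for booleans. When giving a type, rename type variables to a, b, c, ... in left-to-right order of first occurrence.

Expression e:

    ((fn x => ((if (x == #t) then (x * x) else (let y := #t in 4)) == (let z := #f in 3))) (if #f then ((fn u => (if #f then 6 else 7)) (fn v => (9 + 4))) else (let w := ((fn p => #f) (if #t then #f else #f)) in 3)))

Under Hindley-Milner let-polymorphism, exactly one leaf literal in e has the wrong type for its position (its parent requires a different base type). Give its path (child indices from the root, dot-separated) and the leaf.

Derivation:
x : a
  unify a ~ Int
  unify Bool ~ Int
  FAIL: mismatch Bool ~ Int

Answer: 0.0.0.0.1 : true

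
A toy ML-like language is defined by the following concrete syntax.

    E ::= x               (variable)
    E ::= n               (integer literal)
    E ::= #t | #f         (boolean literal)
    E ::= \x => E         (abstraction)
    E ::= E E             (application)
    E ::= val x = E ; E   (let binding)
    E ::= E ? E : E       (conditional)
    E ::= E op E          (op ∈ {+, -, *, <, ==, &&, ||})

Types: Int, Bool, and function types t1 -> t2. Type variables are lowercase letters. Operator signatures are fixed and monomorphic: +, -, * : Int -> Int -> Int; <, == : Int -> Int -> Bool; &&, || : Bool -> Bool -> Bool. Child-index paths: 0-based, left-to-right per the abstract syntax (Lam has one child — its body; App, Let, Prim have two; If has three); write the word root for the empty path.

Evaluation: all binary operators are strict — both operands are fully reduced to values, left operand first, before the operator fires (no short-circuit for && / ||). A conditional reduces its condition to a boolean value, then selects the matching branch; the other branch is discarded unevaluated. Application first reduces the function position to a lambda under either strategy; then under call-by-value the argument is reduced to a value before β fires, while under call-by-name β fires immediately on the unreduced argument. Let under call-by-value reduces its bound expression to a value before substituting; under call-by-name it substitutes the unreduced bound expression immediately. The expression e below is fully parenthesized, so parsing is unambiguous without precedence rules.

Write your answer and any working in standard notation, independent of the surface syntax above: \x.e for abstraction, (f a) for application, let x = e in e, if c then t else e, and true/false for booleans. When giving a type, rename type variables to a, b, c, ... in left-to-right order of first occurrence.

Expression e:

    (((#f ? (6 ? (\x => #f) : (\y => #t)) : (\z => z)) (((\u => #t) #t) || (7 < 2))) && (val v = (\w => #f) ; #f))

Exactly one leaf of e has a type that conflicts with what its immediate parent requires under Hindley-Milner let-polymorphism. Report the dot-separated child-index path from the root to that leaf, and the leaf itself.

Derivation:
  unify Bool ~ Bool
  unify Int ~ Bool
  FAIL: mismatch Int ~ Bool

Answer: 0.0.1.0 : 6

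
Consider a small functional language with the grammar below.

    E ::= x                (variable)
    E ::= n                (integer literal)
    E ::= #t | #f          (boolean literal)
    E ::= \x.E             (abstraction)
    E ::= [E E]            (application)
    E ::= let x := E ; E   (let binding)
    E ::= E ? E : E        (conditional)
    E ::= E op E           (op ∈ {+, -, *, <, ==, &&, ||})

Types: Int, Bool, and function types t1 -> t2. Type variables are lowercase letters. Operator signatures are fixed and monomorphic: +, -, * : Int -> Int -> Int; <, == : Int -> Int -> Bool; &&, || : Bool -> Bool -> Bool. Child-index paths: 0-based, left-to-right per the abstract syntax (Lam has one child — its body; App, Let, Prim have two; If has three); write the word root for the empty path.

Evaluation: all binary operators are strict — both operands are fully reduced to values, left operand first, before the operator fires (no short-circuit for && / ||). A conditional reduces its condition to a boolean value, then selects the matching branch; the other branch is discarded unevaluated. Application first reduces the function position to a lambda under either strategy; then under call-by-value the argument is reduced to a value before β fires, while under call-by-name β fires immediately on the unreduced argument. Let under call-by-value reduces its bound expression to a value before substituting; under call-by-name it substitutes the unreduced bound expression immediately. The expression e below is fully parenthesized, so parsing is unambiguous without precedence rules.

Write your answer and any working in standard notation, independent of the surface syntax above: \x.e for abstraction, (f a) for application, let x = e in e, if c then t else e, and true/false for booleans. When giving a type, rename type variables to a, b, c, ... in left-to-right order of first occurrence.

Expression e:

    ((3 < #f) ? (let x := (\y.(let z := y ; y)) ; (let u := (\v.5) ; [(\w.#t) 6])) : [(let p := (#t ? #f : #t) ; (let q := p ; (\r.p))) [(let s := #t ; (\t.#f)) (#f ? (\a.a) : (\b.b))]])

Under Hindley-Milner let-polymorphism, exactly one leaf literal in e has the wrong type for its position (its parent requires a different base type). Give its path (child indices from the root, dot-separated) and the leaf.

Derivation:
  unify Int ~ Int
  unify Bool ~ Int
  FAIL: mismatch Bool ~ Int

Answer: 0.1 : false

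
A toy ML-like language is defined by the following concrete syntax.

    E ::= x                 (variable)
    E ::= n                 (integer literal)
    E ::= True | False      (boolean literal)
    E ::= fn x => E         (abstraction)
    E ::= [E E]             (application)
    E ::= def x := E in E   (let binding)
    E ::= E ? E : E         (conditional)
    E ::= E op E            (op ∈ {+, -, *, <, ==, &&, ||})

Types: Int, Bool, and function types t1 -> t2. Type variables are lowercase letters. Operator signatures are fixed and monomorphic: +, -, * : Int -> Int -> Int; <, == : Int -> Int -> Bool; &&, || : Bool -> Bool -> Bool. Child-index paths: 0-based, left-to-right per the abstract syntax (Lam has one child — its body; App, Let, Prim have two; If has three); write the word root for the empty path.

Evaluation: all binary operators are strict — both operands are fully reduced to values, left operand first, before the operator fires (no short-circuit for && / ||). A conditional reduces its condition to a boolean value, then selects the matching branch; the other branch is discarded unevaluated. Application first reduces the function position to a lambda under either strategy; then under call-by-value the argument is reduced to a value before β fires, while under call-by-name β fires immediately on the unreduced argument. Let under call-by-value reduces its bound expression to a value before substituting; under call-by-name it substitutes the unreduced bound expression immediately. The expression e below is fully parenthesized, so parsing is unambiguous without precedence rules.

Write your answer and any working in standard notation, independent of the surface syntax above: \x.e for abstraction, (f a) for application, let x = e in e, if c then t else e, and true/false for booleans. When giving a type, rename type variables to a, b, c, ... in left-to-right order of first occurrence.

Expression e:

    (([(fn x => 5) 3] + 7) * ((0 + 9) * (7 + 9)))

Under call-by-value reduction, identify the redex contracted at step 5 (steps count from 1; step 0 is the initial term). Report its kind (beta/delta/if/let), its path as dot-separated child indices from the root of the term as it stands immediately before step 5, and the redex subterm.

Answer: delta at 1 : (9 * 16)

Working:
step 0: ((((\x.5) 3) + 7) * ((0 + 9) * (7 + 9)))
step 1: [beta@0.0] ((5 + 7) * ((0 + 9) * (7 + 9)))
step 2: [delta@0] (12 * ((0 + 9) * (7 + 9)))
step 3: [delta@1.0] (12 * (9 * (7 + 9)))
step 4: [delta@1.1] (12 * (9 * 16))
step 5: [delta@1] (12 * 144)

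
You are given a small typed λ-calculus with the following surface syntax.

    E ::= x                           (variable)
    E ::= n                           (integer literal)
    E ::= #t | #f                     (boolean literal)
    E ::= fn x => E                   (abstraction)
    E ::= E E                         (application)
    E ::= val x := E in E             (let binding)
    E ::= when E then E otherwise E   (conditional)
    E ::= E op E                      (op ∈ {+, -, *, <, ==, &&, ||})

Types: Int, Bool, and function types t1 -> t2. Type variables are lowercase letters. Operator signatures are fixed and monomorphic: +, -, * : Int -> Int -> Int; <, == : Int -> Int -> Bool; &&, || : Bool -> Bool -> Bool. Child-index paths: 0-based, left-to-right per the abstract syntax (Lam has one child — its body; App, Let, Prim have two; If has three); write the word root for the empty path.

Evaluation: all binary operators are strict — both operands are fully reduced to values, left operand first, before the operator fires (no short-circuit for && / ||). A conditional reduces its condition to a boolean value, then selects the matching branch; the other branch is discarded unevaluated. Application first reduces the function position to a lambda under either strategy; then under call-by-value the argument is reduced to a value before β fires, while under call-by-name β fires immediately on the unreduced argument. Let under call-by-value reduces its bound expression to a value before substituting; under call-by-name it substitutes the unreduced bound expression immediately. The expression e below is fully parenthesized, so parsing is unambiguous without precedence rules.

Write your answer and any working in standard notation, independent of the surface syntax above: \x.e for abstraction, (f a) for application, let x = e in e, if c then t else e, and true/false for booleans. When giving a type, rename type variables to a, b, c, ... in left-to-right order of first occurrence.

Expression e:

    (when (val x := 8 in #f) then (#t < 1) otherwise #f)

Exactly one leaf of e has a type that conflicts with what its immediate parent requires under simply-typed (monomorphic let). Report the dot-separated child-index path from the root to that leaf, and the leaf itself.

Trace:
let x : Int
  unify Bool ~ Bool
  unify Bool ~ Int
  FAIL: mismatch Bool ~ Int

Answer: 1.0 : true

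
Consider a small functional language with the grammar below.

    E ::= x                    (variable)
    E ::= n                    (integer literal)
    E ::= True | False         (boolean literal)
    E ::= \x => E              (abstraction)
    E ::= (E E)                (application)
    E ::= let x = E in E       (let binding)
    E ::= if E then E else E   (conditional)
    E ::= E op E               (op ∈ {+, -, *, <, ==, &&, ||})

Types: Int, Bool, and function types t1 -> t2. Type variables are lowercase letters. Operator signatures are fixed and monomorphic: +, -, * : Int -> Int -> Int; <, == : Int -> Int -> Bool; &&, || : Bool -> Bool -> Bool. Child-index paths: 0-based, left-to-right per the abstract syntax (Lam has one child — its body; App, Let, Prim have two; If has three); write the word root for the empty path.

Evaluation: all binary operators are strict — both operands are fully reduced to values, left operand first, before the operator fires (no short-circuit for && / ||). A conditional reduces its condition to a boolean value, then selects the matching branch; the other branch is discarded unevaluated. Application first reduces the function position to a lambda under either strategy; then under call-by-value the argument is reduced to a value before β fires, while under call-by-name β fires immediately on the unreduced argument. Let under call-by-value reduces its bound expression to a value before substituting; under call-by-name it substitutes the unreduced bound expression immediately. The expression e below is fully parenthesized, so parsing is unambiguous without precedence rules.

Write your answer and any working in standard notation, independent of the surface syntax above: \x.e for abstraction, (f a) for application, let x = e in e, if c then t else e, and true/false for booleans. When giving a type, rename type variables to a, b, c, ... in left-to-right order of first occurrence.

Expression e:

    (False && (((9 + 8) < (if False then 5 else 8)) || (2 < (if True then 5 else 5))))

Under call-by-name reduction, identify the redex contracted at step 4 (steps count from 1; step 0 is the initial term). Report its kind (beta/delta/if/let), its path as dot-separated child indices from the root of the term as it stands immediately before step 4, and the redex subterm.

Trace:
step 0: (false && (((9 + 8) < (if false then 5 else 8)) || (2 < (if true then 5 else 5))))
step 1: [delta@1.0.0] (false && ((17 < (if false then 5 else 8)) || (2 < (if true then 5 else 5))))
step 2: [if@1.0.1] (false && ((17 < 8) || (2 < (if true then 5 else 5))))
step 3: [delta@1.0] (false && (false || (2 < (if true then 5 else 5))))
step 4: [if@1.1.1] (false && (false || (2 < 5)))

Answer: if at 1.1.1 : (if true then 5 else 5)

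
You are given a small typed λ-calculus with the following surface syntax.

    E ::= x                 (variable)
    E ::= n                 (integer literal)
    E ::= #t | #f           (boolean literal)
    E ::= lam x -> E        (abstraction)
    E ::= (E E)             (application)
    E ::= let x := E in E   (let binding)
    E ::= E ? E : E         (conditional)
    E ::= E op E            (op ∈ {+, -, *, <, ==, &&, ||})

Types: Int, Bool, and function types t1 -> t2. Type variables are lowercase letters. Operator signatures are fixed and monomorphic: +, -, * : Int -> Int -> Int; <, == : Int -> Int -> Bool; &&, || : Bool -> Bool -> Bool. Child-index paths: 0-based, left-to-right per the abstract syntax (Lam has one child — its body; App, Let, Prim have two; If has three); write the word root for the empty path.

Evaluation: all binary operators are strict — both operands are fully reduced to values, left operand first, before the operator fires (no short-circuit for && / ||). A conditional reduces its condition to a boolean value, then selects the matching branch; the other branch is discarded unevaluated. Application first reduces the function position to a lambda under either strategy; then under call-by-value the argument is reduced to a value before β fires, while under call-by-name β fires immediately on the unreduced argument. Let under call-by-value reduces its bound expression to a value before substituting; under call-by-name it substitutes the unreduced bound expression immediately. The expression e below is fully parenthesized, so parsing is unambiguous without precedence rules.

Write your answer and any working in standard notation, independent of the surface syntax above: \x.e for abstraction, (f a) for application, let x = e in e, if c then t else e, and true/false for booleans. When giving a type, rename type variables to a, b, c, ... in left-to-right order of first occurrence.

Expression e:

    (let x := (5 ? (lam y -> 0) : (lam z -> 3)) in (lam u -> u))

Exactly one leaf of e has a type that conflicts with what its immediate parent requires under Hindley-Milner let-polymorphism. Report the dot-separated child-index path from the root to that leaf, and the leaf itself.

Derivation:
  unify Int ~ Bool
  FAIL: mismatch Int ~ Bool

Answer: 0.0 : 5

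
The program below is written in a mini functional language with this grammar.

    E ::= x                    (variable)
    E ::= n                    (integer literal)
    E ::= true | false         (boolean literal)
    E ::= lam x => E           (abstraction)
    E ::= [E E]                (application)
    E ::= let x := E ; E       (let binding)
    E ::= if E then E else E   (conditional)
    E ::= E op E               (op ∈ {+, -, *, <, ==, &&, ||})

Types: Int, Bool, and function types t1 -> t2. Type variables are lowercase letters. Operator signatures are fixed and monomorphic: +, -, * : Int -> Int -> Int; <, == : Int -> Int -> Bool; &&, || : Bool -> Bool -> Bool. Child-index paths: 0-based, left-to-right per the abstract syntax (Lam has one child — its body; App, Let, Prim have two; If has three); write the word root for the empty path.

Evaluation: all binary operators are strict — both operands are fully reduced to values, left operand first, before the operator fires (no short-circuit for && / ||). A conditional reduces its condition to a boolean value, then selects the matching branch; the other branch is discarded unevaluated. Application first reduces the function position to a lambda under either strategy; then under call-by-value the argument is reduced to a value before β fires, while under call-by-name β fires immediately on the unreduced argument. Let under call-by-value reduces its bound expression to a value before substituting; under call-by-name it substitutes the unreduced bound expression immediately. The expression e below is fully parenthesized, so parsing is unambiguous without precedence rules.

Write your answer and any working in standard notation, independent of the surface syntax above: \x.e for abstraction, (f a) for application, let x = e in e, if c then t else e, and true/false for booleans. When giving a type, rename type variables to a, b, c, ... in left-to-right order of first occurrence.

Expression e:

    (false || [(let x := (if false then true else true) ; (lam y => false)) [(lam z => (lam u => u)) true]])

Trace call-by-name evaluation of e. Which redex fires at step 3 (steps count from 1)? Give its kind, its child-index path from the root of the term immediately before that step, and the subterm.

Trace:
step 0: (false || ((let x = (if false then true else true) in (\y.false)) ((\z.(\u.u)) true)))
step 1: [let@1.0] (false || ((\y.false) ((\z.(\u.u)) true)))
step 2: [beta@1] (false || false)
step 3: [delta@root] false

Answer: delta at root : (false || false)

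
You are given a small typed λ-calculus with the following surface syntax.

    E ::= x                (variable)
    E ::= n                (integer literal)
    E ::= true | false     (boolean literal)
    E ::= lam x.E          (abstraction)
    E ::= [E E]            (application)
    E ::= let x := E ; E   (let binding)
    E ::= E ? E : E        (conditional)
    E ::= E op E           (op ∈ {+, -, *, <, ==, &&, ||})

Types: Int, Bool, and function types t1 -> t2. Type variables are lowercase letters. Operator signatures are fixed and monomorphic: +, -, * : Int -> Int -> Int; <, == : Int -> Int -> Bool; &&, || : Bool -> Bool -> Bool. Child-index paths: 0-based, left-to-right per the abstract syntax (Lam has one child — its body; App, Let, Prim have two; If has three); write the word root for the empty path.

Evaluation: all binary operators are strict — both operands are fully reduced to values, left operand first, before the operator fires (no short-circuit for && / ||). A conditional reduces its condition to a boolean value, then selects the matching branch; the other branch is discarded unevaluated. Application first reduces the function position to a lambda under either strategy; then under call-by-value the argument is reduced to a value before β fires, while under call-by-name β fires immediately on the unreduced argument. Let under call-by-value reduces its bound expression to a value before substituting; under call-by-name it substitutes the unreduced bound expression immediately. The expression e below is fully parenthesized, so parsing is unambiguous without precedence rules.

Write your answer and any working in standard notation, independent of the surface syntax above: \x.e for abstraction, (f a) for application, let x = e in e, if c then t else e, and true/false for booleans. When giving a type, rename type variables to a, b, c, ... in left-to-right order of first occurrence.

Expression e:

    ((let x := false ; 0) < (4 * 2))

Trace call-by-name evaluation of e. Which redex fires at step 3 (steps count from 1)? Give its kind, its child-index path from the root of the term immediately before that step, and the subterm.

Trace:
step 0: ((let x = false in 0) < (4 * 2))
step 1: [let@0] (0 < (4 * 2))
step 2: [delta@1] (0 < 8)
step 3: [delta@root] true

Answer: delta at root : (0 < 8)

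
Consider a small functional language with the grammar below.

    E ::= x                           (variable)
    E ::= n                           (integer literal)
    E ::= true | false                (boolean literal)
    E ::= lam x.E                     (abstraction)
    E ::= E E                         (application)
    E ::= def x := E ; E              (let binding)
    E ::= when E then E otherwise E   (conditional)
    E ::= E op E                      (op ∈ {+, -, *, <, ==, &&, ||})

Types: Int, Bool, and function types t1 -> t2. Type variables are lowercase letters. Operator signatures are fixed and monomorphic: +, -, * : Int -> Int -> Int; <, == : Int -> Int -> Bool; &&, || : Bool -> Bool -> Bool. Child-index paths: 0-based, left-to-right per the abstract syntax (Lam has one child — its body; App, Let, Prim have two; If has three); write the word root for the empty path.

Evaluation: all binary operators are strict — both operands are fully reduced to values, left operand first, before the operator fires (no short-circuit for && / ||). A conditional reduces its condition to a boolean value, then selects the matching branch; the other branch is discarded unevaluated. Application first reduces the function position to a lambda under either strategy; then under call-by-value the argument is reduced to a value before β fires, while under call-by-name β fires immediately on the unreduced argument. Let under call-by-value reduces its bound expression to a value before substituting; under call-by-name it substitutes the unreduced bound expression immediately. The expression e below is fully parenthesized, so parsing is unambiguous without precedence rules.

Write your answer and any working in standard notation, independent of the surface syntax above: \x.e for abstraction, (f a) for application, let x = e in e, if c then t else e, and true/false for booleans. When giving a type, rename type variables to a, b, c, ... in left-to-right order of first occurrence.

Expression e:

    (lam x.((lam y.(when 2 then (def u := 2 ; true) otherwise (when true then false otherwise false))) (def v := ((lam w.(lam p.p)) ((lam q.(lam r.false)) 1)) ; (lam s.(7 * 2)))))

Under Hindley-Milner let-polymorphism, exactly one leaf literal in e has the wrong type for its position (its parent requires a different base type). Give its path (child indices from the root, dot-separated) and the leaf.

Derivation:
  unify Int ~ Bool
  FAIL: mismatch Int ~ Bool

Answer: 0.0.0.0 : 2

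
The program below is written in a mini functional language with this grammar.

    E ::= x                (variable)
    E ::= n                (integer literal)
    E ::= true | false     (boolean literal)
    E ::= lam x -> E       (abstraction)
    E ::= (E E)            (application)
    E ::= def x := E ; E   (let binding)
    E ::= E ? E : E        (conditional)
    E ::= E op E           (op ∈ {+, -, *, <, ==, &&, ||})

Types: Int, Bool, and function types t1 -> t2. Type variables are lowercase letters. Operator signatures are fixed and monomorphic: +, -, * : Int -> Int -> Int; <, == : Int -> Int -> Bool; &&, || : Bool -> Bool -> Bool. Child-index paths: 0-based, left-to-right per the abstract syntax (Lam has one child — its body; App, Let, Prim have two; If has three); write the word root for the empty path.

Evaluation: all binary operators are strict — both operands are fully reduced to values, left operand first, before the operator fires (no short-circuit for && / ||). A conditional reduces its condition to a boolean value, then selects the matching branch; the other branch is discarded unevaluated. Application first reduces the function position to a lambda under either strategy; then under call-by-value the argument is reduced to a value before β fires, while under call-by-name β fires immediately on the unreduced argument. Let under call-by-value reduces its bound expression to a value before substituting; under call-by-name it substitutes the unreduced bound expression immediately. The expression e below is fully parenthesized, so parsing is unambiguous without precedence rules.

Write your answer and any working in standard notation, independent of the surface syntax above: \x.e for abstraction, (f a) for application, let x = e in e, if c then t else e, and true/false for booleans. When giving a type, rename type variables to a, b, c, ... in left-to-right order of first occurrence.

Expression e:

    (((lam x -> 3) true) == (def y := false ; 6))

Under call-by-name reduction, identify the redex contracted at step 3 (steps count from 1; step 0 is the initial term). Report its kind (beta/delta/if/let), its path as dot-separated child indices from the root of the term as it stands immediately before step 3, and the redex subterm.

Trace:
step 0: (((\x.3) true) == (let y = false in 6))
step 1: [beta@0] (3 == (let y = false in 6))
step 2: [let@1] (3 == 6)
step 3: [delta@root] false

Answer: delta at root : (3 == 6)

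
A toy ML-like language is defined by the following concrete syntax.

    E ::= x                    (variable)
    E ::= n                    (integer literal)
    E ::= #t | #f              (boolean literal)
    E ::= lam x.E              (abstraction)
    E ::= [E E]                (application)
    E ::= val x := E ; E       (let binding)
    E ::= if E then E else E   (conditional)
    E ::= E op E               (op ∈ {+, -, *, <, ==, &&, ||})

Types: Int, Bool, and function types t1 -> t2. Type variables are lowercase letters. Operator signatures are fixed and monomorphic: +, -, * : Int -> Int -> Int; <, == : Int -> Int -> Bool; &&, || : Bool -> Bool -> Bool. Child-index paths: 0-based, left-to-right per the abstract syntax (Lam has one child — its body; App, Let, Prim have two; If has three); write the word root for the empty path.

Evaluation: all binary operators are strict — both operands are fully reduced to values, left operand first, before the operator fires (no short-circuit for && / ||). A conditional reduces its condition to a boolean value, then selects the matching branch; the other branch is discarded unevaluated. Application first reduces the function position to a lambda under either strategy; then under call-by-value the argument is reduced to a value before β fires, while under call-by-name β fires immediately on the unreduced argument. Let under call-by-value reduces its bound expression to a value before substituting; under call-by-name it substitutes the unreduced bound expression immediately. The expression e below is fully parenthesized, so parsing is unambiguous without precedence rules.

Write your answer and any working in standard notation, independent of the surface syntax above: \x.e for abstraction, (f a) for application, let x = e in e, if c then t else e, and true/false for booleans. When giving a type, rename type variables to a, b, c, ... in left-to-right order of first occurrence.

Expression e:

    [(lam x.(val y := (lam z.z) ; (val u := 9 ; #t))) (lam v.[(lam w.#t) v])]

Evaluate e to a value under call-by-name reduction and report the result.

Trace:
step 0: ((\x.(let y = (\z.z) in (let u = 9 in true))) (\v.((\w.true) v)))
step 1: [beta@root] (let y = (\z.z) in (let u = 9 in true))
step 2: [let@root] (let u = 9 in true)
step 3: [let@root] true

Answer: true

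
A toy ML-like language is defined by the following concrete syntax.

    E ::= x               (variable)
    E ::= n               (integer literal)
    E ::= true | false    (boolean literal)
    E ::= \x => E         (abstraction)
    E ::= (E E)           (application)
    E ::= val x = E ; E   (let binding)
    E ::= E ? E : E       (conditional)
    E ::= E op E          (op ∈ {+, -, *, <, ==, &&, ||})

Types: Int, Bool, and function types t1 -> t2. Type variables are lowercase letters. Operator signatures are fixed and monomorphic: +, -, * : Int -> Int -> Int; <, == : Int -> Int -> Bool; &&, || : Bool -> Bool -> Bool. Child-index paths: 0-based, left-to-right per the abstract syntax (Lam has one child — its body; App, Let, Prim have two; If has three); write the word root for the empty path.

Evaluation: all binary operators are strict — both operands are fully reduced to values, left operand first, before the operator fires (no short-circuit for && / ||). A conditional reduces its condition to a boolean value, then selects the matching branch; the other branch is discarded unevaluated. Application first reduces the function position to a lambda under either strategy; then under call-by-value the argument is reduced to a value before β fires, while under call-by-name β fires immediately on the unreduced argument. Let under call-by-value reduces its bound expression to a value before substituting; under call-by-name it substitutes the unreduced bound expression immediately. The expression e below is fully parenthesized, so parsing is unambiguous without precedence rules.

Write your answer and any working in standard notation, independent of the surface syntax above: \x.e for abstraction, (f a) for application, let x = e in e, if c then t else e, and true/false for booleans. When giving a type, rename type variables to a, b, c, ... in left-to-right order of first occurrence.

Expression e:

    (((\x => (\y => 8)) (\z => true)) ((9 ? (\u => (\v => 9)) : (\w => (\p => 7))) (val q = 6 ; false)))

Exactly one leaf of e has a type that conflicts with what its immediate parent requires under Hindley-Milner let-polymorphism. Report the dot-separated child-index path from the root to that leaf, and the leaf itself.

Working:
\y._ : b -> Int
\x._ : a -> b -> Int
\z._ : c -> Bool
  unify a -> b -> Int ~ (c -> Bool) -> d
  unify a ~ c -> Bool
  unify b -> Int ~ d
_ _ : b -> Int
  unify Int ~ Bool
  FAIL: mismatch Int ~ Bool

Answer: 1.0.0 : 9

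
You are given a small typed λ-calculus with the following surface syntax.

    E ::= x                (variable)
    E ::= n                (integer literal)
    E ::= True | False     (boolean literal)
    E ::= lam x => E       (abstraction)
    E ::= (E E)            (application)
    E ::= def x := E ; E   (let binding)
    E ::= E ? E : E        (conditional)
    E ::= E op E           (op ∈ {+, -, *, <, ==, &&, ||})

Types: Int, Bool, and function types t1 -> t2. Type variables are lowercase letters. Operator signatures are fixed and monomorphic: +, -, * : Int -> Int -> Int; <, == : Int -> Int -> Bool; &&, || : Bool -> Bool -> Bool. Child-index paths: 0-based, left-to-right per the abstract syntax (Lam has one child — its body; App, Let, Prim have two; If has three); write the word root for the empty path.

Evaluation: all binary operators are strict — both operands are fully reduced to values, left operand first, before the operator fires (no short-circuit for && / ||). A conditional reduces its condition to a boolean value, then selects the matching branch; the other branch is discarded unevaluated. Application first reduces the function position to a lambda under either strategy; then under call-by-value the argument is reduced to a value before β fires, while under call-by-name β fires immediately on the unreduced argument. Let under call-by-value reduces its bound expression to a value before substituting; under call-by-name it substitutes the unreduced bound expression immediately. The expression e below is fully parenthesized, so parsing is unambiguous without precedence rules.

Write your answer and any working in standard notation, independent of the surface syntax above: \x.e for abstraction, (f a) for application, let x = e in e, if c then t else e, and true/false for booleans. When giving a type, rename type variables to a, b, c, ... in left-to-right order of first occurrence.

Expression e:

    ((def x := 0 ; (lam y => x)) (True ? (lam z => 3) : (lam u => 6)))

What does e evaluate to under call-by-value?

Derivation:
step 0: ((let x = 0 in (\y.x)) (if true then (\z.3) else (\u.6)))
step 1: [let@0] ((\y.0) (if true then (\z.3) else (\u.6)))
step 2: [if@1] ((\y.0) (\z.3))
step 3: [beta@root] 0

Answer: 0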